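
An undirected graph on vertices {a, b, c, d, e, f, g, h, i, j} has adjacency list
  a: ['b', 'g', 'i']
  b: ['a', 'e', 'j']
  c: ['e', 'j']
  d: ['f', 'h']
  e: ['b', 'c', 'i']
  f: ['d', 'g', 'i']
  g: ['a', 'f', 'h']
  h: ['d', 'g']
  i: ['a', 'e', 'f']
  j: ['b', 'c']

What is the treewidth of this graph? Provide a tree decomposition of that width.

Treewidth 2.
Bags: B1 = {d, f, h}  B2 = {f, g, h}  B3 = {f, g, i}  B4 = {a, g, i}  B5 = {a, e, i}  B6 = {a, b, e}  B7 = {b, c, e}  B8 = {b, c, j}
Tree: B1–B2, B2–B3, B3–B4, B4–B5, B5–B6, B6–B7, B7–B8

The largest bag has 3 vertices, giving width 2; this decomposition certifies tw(G) ≤ 2. The edges d–h–g–f–d form a cycle, so G is not a tree and its treewidth is at least 2. Combining the bounds, tw(G) = 2.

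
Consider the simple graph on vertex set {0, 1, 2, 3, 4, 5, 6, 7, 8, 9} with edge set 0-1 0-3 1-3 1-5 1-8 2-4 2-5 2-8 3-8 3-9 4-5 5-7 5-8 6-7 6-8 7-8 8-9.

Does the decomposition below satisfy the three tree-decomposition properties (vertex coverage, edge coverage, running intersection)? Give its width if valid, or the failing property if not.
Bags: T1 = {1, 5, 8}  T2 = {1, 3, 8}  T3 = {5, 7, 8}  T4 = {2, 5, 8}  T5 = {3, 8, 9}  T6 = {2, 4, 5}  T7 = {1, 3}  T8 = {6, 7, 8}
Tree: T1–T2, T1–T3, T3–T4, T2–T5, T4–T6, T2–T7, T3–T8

No — vertex 0 appears in no bag.

A tree decomposition must satisfy three properties: every vertex lies in some bag; for every edge, both endpoints lie together in some bag; and for every vertex, the bags containing it form a connected subtree. Here vertex 0 appears in no bag, so the decomposition is invalid.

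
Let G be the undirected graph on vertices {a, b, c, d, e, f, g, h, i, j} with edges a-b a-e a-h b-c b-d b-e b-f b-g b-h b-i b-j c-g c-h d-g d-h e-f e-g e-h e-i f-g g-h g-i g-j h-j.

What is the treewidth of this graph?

3

A width-3 tree decomposition is:
Bags: B1 = {b, c, g, h}  B2 = {b, e, g, h}  B3 = {a, b, e, h}  B4 = {b, e, f, g}  B5 = {b, g, h, j}  B6 = {b, d, g, h}  B7 = {b, e, g, i}
Tree: B1–B2, B2–B3, B2–B4, B2–B5, B2–B6, B4–B7
The largest bag has 4 vertices, giving width 3; this decomposition certifies tw(G) ≤ 3. On the other hand G contains the 4-clique {b, d, g, h}. A clique must lie in a single bag of any decomposition, so no decomposition can have width below 3. Hence tw(G) = 3 exactly.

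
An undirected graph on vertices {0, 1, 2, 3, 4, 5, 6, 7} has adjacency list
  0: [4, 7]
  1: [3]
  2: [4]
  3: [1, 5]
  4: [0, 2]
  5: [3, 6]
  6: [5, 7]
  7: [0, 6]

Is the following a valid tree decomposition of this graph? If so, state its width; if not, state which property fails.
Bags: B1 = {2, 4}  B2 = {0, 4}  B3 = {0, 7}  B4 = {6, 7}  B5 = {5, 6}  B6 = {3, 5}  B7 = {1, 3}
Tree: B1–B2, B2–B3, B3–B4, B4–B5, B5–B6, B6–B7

Yes; width 1.

Checking the three conditions: (i) the bags cover all of {0, 1, 2, 3, 4, 5, 6, 7}; (ii) for each edge, some bag contains both endpoints; (iii) the bags containing any fixed vertex form a subtree. All hold, so the decomposition is valid with width 2 − 1 = 1.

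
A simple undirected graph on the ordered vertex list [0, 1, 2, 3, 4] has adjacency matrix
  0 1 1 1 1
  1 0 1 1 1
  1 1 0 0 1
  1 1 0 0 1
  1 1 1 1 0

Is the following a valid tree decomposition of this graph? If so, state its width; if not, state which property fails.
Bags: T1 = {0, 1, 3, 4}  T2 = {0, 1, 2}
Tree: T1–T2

No — edge (4,2) lies in no bag.

A tree decomposition must satisfy three properties: every vertex lies in some bag; for every edge, both endpoints lie together in some bag; and for every vertex, the bags containing it form a connected subtree. Here edge (4,2) lies in no bag, so the decomposition is invalid.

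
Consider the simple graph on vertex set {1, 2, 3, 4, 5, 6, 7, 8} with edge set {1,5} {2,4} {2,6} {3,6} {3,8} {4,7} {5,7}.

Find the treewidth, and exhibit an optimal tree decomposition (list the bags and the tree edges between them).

Treewidth 1.
One such decomposition:
Bags: B1 = {3, 8}  B2 = {3, 6}  B3 = {2, 6}  B4 = {2, 4}  B5 = {4, 7}  B6 = {5, 7}  B7 = {1, 5}
Tree: B1–B2, B2–B3, B3–B4, B4–B5, B5–B6, B6–B7

Each bag holds 2 vertices, so the decomposition has width 1, which upper-bounds the treewidth. Any graph with an edge has treewidth ≥ 1, and G has the edge 8–3. Therefore the treewidth is 1.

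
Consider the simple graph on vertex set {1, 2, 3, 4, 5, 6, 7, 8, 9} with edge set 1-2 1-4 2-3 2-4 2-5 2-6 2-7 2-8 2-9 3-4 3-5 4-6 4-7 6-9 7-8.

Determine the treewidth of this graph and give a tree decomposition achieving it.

The largest bag has 3 vertices, giving width 2; this decomposition certifies tw(G) ≤ 2. Conversely, {2, 7, 8} is a clique of size 3, and the vertices of any clique must share a bag in every tree decomposition; so some bag has ≥ 3 vertices and tw(G) ≥ 2. Therefore the treewidth is 2.

Treewidth 2.
Bags: B1 = {2, 3, 5}  B2 = {2, 3, 4}  B3 = {2, 4, 6}  B4 = {2, 6, 9}  B5 = {2, 4, 7}  B6 = {1, 2, 4}  B7 = {2, 7, 8}
Tree: B1–B2, B2–B3, B3–B4, B2–B5, B2–B6, B5–B7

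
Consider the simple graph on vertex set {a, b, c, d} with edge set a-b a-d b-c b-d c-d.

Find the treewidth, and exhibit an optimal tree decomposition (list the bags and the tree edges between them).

The largest bag has 3 vertices, giving width 2; this decomposition certifies tw(G) ≤ 2. Conversely, {b, c, d} is a clique of size 3, and the vertices of any clique must share a bag in every tree decomposition; so some bag has ≥ 3 vertices and tw(G) ≥ 2. The upper and lower bounds meet at 2, so that is the treewidth.

Treewidth 2.
Bags: B1 = {b, c, d}  B2 = {a, b, d}
Tree: B1–B2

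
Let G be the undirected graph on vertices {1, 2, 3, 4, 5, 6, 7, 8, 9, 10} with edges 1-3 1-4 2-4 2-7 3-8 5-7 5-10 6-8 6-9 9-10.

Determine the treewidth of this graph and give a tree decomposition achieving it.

Treewidth 2.
One optimal decomposition is:
Bags: B1 = {1, 3, 8}  B2 = {1, 4, 8}  B3 = {2, 4, 8}  B4 = {2, 7, 8}  B5 = {5, 7, 8}  B6 = {5, 8, 10}  B7 = {8, 9, 10}  B8 = {6, 8, 9}
Tree: B1–B2, B2–B3, B3–B4, B4–B5, B5–B6, B6–B7, B7–B8

The largest bag has 3 vertices, giving width 2; this decomposition certifies tw(G) ≤ 2. For the lower bound, G contains the cycle 8–3–1–4–2–7–5–10–9–6–8, so G is not a forest; only forests have treewidth ≤ 1, hence tw(G) ≥ 2. Therefore the treewidth is 2.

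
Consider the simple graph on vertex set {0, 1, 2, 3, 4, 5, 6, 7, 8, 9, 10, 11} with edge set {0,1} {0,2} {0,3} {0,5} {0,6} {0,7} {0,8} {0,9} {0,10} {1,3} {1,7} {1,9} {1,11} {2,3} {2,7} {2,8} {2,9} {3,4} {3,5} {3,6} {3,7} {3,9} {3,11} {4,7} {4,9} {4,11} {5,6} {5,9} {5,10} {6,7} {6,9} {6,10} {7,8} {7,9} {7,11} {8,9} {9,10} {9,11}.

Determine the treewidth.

4

A width-4 tree decomposition is:
Bags: B1 = {0, 3, 6, 7, 9}  B2 = {0, 1, 3, 7, 9}  B3 = {1, 3, 7, 9, 11}  B4 = {0, 3, 5, 6, 9}  B5 = {0, 5, 6, 9, 10}  B6 = {3, 4, 7, 9, 11}  B7 = {0, 2, 3, 7, 9}  B8 = {0, 2, 7, 8, 9}
Tree: B1–B2, B2–B3, B1–B4, B4–B5, B3–B6, B1–B7, B7–B8
Every bag has size at most 5, so the width is 5 − 1 = 4 and tw(G) ≤ 4. On the other hand G contains the 5-clique {0, 2, 7, 8, 9}. A clique must lie in a single bag of any decomposition, so no decomposition can have width below 4. The upper and lower bounds meet at 4, so that is the treewidth.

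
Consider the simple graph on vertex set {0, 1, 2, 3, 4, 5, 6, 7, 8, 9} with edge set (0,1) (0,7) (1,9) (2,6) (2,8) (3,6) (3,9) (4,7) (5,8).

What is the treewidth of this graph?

1

A width-1 tree decomposition is:
Bags: B1 = {5, 8}  B2 = {2, 8}  B3 = {2, 6}  B4 = {3, 6}  B5 = {3, 9}  B6 = {1, 9}  B7 = {0, 1}  B8 = {0, 7}  B9 = {4, 7}
Tree: B1–B2, B2–B3, B3–B4, B4–B5, B5–B6, B6–B7, B7–B8, B8–B9
The largest bag has 2 vertices, giving width 1; this decomposition certifies tw(G) ≤ 1. Since G has at least one edge (e.g. 5–8), it is not an edgeless graph, so tw(G) ≥ 1. Hence tw(G) = 1 exactly.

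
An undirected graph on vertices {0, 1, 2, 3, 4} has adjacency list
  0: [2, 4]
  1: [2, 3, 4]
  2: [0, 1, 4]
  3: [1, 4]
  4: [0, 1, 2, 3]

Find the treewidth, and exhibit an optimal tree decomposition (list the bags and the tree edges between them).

Treewidth 2.
Bags: B1 = {1, 3, 4}  B2 = {1, 2, 4}  B3 = {0, 2, 4}
Tree: B1–B2, B2–B3

The largest bag has 3 vertices, giving width 2; this decomposition certifies tw(G) ≤ 2. Conversely, {0, 2, 4} is a clique of size 3, and the vertices of any clique must share a bag in every tree decomposition; so some bag has ≥ 3 vertices and tw(G) ≥ 2. Hence tw(G) = 2 exactly.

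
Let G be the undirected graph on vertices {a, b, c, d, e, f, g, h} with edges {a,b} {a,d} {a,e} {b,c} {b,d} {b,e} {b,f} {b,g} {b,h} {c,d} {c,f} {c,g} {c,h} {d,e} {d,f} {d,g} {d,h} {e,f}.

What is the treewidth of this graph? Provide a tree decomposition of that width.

Treewidth 3.
One such decomposition:
Bags: B1 = {b, d, e, f}  B2 = {a, b, d, e}  B3 = {b, c, d, f}  B4 = {b, c, d, g}  B5 = {b, c, d, h}
Tree: B1–B2, B1–B3, B3–B4, B4–B5

Every bag has size at most 4, so the width is 4 − 1 = 3 and tw(G) ≤ 3. On the other hand G contains the 4-clique {b, d, e, f}. A clique must lie in a single bag of any decomposition, so no decomposition can have width below 3. Hence tw(G) = 3 exactly.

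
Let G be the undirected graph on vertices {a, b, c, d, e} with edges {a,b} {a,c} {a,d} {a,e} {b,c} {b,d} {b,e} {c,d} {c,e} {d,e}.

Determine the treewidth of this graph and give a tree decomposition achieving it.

A single bag containing all 5 vertices is trivially a valid decomposition of width 4. Conversely, {a, b, c, d, e} is a clique of size 5, and the vertices of any clique must share a bag in every tree decomposition; so some bag has ≥ 5 vertices and tw(G) ≥ 4. Combining the bounds, tw(G) = 4.

Treewidth 4.
Bags: B1 = {a, b, c, d, e}
Tree: (single bag)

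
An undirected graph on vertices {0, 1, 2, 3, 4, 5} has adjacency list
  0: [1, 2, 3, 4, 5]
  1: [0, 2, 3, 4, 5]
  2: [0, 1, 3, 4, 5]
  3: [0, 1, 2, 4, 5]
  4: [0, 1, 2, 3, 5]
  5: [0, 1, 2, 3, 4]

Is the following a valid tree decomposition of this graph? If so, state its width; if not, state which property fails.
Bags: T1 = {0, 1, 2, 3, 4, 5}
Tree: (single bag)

Yes; width 5.

Vertex coverage: the bags together contain {0, 1, 2, 3, 4, 5}, the full vertex set. Edge coverage: each edge of G has both endpoints in at least one bag. Running intersection: for every vertex, the bags containing it form a connected subtree. All three properties hold, so this is a valid tree decomposition of width max|bag| − 1 = 5, and hence tw(G) ≤ 5.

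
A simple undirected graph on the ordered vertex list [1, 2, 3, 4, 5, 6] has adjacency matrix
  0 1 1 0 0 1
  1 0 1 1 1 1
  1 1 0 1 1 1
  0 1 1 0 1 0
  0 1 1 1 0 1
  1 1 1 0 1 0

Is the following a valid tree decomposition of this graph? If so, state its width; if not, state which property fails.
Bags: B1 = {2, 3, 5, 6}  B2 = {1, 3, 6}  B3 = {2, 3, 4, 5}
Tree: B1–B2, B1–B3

No — edge (2,1) lies in no bag.

A tree decomposition must satisfy three properties: every vertex lies in some bag; for every edge, both endpoints lie together in some bag; and for every vertex, the bags containing it form a connected subtree. Here edge (2,1) lies in no bag, so the decomposition is invalid.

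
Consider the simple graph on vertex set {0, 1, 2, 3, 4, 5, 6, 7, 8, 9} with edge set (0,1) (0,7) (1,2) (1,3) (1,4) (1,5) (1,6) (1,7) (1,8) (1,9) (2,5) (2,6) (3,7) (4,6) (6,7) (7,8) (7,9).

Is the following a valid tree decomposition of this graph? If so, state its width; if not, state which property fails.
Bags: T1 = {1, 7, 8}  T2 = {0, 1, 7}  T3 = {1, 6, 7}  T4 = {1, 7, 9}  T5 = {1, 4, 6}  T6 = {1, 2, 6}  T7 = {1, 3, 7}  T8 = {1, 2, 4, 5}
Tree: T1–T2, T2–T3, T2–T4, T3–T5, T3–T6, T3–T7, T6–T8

A tree decomposition must satisfy three properties: every vertex lies in some bag; for every edge, both endpoints lie together in some bag; and for every vertex, the bags containing it form a connected subtree. Here bags containing vertex 4 are not connected in the tree, so the decomposition is invalid.

No — bags containing vertex 4 are not connected in the tree.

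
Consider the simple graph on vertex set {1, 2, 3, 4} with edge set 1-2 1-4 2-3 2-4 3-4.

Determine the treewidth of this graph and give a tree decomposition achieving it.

Treewidth 2.
Bags: B1 = {1, 2, 4}  B2 = {2, 3, 4}
Tree: B1–B2

The largest bag has 3 vertices, giving width 2; this decomposition certifies tw(G) ≤ 2. For the lower bound, the 3 vertices {1, 2, 4} are pairwise adjacent, and any tree decomposition puts a clique entirely inside one bag — forcing width ≥ 2. Combining the bounds, tw(G) = 2.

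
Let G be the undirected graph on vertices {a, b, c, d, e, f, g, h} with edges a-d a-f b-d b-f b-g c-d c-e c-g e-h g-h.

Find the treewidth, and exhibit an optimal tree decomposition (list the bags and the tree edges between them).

Treewidth 2.
Bags: B1 = {c, e, h}  B2 = {c, g, h}  B3 = {c, d, g}  B4 = {b, d, g}  B5 = {a, b, d}  B6 = {a, b, f}
Tree: B1–B2, B2–B3, B3–B4, B4–B5, B5–B6

Each bag holds 3 vertices, so the decomposition has width 2, which upper-bounds the treewidth. Since e–h–g–c–e is a cycle in G, G is not acyclic. Forests are exactly the graphs of treewidth ≤ 1, so tw(G) ≥ 2. The upper and lower bounds meet at 2, so that is the treewidth.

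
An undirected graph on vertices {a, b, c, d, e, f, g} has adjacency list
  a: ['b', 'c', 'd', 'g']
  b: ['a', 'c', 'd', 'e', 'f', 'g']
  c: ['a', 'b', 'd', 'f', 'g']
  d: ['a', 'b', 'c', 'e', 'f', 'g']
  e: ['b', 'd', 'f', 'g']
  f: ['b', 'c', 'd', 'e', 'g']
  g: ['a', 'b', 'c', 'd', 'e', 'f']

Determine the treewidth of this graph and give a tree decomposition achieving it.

Treewidth 4.
One optimal decomposition is:
Bags: B1 = {b, c, d, f, g}  B2 = {a, b, c, d, g}  B3 = {b, d, e, f, g}
Tree: B1–B2, B1–B3

Every bag has size at most 5, so the width is 5 − 1 = 4 and tw(G) ≤ 4. Conversely, {b, d, e, f, g} is a clique of size 5, and the vertices of any clique must share a bag in every tree decomposition; so some bag has ≥ 5 vertices and tw(G) ≥ 4. Therefore the treewidth is 4.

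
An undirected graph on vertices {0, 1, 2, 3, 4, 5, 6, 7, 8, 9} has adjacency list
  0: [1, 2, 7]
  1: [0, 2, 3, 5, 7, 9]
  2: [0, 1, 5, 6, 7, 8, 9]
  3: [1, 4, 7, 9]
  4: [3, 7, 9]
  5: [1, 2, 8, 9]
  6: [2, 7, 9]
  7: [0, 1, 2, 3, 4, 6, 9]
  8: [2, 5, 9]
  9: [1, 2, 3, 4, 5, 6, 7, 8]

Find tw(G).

A width-3 tree decomposition is:
Bags: B1 = {3, 4, 7, 9}  B2 = {1, 3, 7, 9}  B3 = {1, 2, 7, 9}  B4 = {2, 6, 7, 9}  B5 = {0, 1, 2, 7}  B6 = {1, 2, 5, 9}  B7 = {2, 5, 8, 9}
Tree: B1–B2, B2–B3, B3–B4, B3–B5, B3–B6, B6–B7
Every bag has size at most 4, so the width is 4 − 1 = 3 and tw(G) ≤ 3. On the other hand G contains the 4-clique {0, 1, 2, 7}. A clique must lie in a single bag of any decomposition, so no decomposition can have width below 3. Combining the bounds, tw(G) = 3.

3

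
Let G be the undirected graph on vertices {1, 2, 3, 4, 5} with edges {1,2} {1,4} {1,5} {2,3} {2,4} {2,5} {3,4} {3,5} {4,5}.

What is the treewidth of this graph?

3

A width-3 tree decomposition is:
Bags: B1 = {2, 3, 4, 5}  B2 = {1, 2, 4, 5}
Tree: B1–B2
Each bag holds 4 vertices, so the decomposition has width 3, which upper-bounds the treewidth. For the lower bound, the 4 vertices {1, 2, 4, 5} are pairwise adjacent, and any tree decomposition puts a clique entirely inside one bag — forcing width ≥ 3. The upper and lower bounds meet at 3, so that is the treewidth.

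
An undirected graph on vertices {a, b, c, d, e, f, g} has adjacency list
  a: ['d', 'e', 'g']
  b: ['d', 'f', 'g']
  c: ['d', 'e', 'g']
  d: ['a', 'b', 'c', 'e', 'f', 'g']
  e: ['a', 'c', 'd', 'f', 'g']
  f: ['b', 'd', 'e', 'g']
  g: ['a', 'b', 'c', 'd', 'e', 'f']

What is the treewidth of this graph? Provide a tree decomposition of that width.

The largest bag has 4 vertices, giving width 3; this decomposition certifies tw(G) ≤ 3. For the lower bound, the 4 vertices {d, e, f, g} are pairwise adjacent, and any tree decomposition puts a clique entirely inside one bag — forcing width ≥ 3. Therefore the treewidth is 3.

Treewidth 3.
One optimal decomposition is:
Bags: B1 = {d, e, f, g}  B2 = {c, d, e, g}  B3 = {a, d, e, g}  B4 = {b, d, f, g}
Tree: B1–B2, B2–B3, B1–B4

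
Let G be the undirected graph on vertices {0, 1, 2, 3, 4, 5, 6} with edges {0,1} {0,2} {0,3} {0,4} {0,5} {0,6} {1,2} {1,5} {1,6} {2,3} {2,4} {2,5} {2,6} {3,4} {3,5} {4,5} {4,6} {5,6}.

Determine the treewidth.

A width-4 tree decomposition is:
Bags: B1 = {0, 1, 2, 5, 6}  B2 = {0, 2, 4, 5, 6}  B3 = {0, 2, 3, 4, 5}
Tree: B1–B2, B2–B3
Each bag holds 5 vertices, so the decomposition has width 4, which upper-bounds the treewidth. On the other hand G contains the 5-clique {0, 1, 2, 5, 6}. A clique must lie in a single bag of any decomposition, so no decomposition can have width below 4. The upper and lower bounds meet at 4, so that is the treewidth.

4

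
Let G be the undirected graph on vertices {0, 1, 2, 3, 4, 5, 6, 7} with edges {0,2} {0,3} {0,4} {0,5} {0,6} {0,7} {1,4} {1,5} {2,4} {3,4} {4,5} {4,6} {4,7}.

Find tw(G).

2

A width-2 tree decomposition is:
Bags: B1 = {0, 4, 6}  B2 = {0, 4, 7}  B3 = {0, 3, 4}  B4 = {0, 2, 4}  B5 = {0, 4, 5}  B6 = {1, 4, 5}
Tree: B1–B2, B1–B3, B2–B4, B4–B5, B5–B6
Every bag has size at most 3, so the width is 3 − 1 = 2 and tw(G) ≤ 2. On the other hand G contains the 3-clique {0, 2, 4}. A clique must lie in a single bag of any decomposition, so no decomposition can have width below 2. The upper and lower bounds meet at 2, so that is the treewidth.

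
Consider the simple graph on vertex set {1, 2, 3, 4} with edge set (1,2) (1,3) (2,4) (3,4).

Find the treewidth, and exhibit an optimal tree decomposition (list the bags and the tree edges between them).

Each bag holds 3 vertices, so the decomposition has width 2, which upper-bounds the treewidth. Since 1–3–4–2–1 is a cycle in G, G is not acyclic. Forests are exactly the graphs of treewidth ≤ 1, so tw(G) ≥ 2. The upper and lower bounds meet at 2, so that is the treewidth.

Treewidth 2.
One optimal decomposition is:
Bags: B1 = {1, 3, 4}  B2 = {1, 2, 4}
Tree: B1–B2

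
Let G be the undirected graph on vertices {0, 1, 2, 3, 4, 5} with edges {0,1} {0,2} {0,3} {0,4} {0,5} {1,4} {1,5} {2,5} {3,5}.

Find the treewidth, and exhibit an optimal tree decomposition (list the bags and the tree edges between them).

Every bag has size at most 3, so the width is 3 − 1 = 2 and tw(G) ≤ 2. For the lower bound, the 3 vertices {0, 1, 4} are pairwise adjacent, and any tree decomposition puts a clique entirely inside one bag — forcing width ≥ 2. The upper and lower bounds meet at 2, so that is the treewidth.

Treewidth 2.
One optimal decomposition is:
Bags: B1 = {0, 2, 5}  B2 = {0, 1, 5}  B3 = {0, 3, 5}  B4 = {0, 1, 4}
Tree: B1–B2, B1–B3, B2–B4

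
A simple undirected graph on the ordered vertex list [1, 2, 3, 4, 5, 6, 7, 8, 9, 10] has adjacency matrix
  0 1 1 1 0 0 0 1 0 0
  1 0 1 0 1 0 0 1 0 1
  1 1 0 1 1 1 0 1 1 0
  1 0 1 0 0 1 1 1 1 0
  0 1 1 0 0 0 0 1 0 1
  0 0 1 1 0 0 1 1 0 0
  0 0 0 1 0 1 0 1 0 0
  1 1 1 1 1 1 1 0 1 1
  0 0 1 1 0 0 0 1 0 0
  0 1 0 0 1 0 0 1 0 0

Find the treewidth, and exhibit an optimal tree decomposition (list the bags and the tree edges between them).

Treewidth 3.
One such decomposition:
Bags: B1 = {1, 3, 4, 8}  B2 = {3, 4, 6, 8}  B3 = {1, 2, 3, 8}  B4 = {2, 3, 5, 8}  B5 = {4, 6, 7, 8}  B6 = {3, 4, 8, 9}  B7 = {2, 5, 8, 10}
Tree: B1–B2, B1–B3, B3–B4, B2–B5, B1–B6, B4–B7

Every bag has size at most 4, so the width is 4 − 1 = 3 and tw(G) ≤ 3. On the other hand G contains the 4-clique {2, 5, 8, 10}. A clique must lie in a single bag of any decomposition, so no decomposition can have width below 3. Therefore the treewidth is 3.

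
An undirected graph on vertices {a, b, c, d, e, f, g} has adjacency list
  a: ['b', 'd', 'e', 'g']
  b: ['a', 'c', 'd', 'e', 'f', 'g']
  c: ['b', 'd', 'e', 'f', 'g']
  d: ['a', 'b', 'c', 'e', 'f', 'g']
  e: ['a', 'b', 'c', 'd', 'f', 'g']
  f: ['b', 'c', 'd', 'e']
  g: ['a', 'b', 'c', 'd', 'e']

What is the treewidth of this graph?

A width-4 tree decomposition is:
Bags: B1 = {b, c, d, e, g}  B2 = {a, b, d, e, g}  B3 = {b, c, d, e, f}
Tree: B1–B2, B1–B3
The largest bag has 5 vertices, giving width 4; this decomposition certifies tw(G) ≤ 4. For the lower bound, the 5 vertices {b, c, d, e, g} are pairwise adjacent, and any tree decomposition puts a clique entirely inside one bag — forcing width ≥ 4. Hence tw(G) = 4 exactly.

4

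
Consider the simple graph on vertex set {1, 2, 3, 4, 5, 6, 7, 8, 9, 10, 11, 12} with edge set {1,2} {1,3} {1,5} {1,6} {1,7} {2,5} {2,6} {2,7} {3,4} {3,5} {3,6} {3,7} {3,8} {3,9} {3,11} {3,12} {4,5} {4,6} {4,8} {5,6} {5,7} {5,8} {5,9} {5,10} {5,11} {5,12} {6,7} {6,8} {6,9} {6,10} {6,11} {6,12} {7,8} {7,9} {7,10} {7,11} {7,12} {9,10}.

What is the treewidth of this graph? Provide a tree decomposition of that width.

Treewidth 4.
Bags: B1 = {1, 3, 5, 6, 7}  B2 = {3, 5, 6, 7, 8}  B3 = {3, 5, 6, 7, 9}  B4 = {5, 6, 7, 9, 10}  B5 = {1, 2, 5, 6, 7}  B6 = {3, 4, 5, 6, 8}  B7 = {3, 5, 6, 7, 11}  B8 = {3, 5, 6, 7, 12}
Tree: B1–B2, B1–B3, B3–B4, B1–B5, B2–B6, B1–B7, B1–B8

Every bag has size at most 5, so the width is 5 − 1 = 4 and tw(G) ≤ 4. On the other hand G contains the 5-clique {3, 4, 5, 6, 8}. A clique must lie in a single bag of any decomposition, so no decomposition can have width below 4. Hence tw(G) = 4 exactly.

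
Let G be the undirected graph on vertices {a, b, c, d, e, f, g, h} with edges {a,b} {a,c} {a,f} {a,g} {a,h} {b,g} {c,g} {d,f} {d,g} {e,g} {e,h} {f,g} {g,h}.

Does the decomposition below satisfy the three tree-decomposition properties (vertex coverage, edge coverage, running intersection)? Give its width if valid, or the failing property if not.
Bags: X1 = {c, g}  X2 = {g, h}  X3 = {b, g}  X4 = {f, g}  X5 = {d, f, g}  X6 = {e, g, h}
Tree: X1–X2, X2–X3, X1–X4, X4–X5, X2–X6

A tree decomposition must satisfy three properties: every vertex lies in some bag; for every edge, both endpoints lie together in some bag; and for every vertex, the bags containing it form a connected subtree. Here vertex a appears in no bag, so the decomposition is invalid.

No — vertex a appears in no bag.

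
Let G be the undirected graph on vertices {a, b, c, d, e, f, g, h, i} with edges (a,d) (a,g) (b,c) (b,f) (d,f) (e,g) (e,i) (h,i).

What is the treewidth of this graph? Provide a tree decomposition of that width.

Every bag has size at most 2, so the width is 2 − 1 = 1 and tw(G) ≤ 1. Any graph with an edge has treewidth ≥ 1, and G has the edge c–b. Therefore the treewidth is 1.

Treewidth 1.
One optimal decomposition is:
Bags: B1 = {b, c}  B2 = {b, f}  B3 = {d, f}  B4 = {a, d}  B5 = {a, g}  B6 = {e, g}  B7 = {e, i}  B8 = {h, i}
Tree: B1–B2, B2–B3, B3–B4, B4–B5, B5–B6, B6–B7, B7–B8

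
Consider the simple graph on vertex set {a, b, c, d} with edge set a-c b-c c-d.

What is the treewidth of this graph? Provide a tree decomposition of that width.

The largest bag has 2 vertices, giving width 1; this decomposition certifies tw(G) ≤ 1. Any graph with an edge has treewidth ≥ 1, and G has the edge b–c. Combining the bounds, tw(G) = 1.

Treewidth 1.
Bags: B1 = {b, c}  B2 = {a, c}  B3 = {c, d}
Tree: B1–B2, B2–B3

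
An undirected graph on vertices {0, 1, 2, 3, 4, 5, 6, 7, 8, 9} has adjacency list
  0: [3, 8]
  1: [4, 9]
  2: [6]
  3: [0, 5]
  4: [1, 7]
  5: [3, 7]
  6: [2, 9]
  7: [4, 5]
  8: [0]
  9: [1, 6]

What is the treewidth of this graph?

A width-1 tree decomposition is:
Bags: B1 = {0, 8}  B2 = {0, 3}  B3 = {3, 5}  B4 = {5, 7}  B5 = {4, 7}  B6 = {1, 4}  B7 = {1, 9}  B8 = {6, 9}  B9 = {2, 6}
Tree: B1–B2, B2–B3, B3–B4, B4–B5, B5–B6, B6–B7, B7–B8, B8–B9
Every bag has size at most 2, so the width is 2 − 1 = 1 and tw(G) ≤ 1. Since G has at least one edge (e.g. 8–0), it is not an edgeless graph, so tw(G) ≥ 1. Hence tw(G) = 1 exactly.

1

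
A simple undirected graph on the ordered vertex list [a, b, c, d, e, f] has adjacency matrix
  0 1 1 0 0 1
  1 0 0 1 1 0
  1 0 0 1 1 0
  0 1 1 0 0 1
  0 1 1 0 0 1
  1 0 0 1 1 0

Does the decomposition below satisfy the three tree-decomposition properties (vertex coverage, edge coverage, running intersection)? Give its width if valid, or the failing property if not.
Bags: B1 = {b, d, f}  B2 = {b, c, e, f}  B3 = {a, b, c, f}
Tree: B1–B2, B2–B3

No — edge (c,d) lies in no bag.

A tree decomposition must satisfy three properties: every vertex lies in some bag; for every edge, both endpoints lie together in some bag; and for every vertex, the bags containing it form a connected subtree. Here edge (c,d) lies in no bag, so the decomposition is invalid.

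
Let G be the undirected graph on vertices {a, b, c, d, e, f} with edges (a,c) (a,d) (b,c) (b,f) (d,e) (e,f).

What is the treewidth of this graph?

2

A width-2 tree decomposition is:
Bags: B1 = {b, e, f}  B2 = {b, c, e}  B3 = {a, c, e}  B4 = {a, d, e}
Tree: B1–B2, B2–B3, B3–B4
Every bag has size at most 3, so the width is 3 − 1 = 2 and tw(G) ≤ 2. For the lower bound, G contains the cycle e–f–b–c–a–d–e, so G is not a forest; only forests have treewidth ≤ 1, hence tw(G) ≥ 2. Therefore the treewidth is 2.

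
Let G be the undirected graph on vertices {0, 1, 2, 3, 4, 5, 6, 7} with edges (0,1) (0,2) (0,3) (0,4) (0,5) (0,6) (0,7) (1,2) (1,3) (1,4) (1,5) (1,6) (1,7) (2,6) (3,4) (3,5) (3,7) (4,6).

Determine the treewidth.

3

A width-3 tree decomposition is:
Bags: B1 = {0, 1, 3, 4}  B2 = {0, 1, 3, 5}  B3 = {0, 1, 3, 7}  B4 = {0, 1, 4, 6}  B5 = {0, 1, 2, 6}
Tree: B1–B2, B1–B3, B1–B4, B4–B5
The largest bag has 4 vertices, giving width 3; this decomposition certifies tw(G) ≤ 3. Conversely, {0, 1, 2, 6} is a clique of size 4, and the vertices of any clique must share a bag in every tree decomposition; so some bag has ≥ 4 vertices and tw(G) ≥ 3. Combining the bounds, tw(G) = 3.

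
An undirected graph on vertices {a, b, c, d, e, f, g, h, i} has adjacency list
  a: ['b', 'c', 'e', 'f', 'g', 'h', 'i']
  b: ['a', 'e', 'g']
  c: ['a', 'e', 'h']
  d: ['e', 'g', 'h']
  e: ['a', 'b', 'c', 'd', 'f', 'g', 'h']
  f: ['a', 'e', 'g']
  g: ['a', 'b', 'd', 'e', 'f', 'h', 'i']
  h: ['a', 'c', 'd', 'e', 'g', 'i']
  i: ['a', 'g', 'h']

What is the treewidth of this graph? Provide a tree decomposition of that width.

Treewidth 3.
Bags: B1 = {a, e, g, h}  B2 = {a, g, h, i}  B3 = {a, c, e, h}  B4 = {d, e, g, h}  B5 = {a, b, e, g}  B6 = {a, e, f, g}
Tree: B1–B2, B1–B3, B1–B4, B1–B5, B1–B6

Each bag holds 4 vertices, so the decomposition has width 3, which upper-bounds the treewidth. On the other hand G contains the 4-clique {d, e, g, h}. A clique must lie in a single bag of any decomposition, so no decomposition can have width below 3. Therefore the treewidth is 3.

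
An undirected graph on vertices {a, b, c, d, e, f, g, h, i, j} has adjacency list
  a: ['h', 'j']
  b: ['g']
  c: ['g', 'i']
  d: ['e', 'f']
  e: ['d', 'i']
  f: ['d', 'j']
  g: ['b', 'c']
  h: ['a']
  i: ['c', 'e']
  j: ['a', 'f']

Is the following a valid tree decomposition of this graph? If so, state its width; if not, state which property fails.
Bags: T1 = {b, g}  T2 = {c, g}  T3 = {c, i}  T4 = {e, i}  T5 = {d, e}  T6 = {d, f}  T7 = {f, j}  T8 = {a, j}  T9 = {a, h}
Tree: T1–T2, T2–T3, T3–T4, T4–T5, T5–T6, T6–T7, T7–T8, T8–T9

Checking the three conditions: (i) the bags cover all of {a, b, c, d, e, f, g, h, i, j}; (ii) for each edge, some bag contains both endpoints; (iii) the bags containing any fixed vertex form a subtree. All hold, so the decomposition is valid with width 2 − 1 = 1.

Yes; width 1.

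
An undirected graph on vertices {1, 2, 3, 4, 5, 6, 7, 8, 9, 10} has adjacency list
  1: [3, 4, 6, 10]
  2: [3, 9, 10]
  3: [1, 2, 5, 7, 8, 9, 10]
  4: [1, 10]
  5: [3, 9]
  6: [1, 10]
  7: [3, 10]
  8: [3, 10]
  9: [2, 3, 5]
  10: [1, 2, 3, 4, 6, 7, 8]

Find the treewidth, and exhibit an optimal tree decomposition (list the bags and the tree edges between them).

Each bag holds 3 vertices, so the decomposition has width 2, which upper-bounds the treewidth. On the other hand G contains the 3-clique {2, 3, 9}. A clique must lie in a single bag of any decomposition, so no decomposition can have width below 2. Combining the bounds, tw(G) = 2.

Treewidth 2.
Bags: B1 = {1, 4, 10}  B2 = {1, 3, 10}  B3 = {1, 6, 10}  B4 = {2, 3, 10}  B5 = {2, 3, 9}  B6 = {3, 5, 9}  B7 = {3, 8, 10}  B8 = {3, 7, 10}
Tree: B1–B2, B2–B3, B2–B4, B4–B5, B5–B6, B2–B7, B4–B8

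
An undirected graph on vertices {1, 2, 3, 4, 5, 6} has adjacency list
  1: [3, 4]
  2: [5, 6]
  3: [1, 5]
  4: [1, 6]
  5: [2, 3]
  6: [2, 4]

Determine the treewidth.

2

A width-2 tree decomposition is:
Bags: B1 = {2, 3, 5}  B2 = {1, 2, 3}  B3 = {1, 2, 4}  B4 = {2, 4, 6}
Tree: B1–B2, B2–B3, B3–B4
The largest bag has 3 vertices, giving width 2; this decomposition certifies tw(G) ≤ 2. Since 2–5–3–1–4–6–2 is a cycle in G, G is not acyclic. Forests are exactly the graphs of treewidth ≤ 1, so tw(G) ≥ 2. Therefore the treewidth is 2.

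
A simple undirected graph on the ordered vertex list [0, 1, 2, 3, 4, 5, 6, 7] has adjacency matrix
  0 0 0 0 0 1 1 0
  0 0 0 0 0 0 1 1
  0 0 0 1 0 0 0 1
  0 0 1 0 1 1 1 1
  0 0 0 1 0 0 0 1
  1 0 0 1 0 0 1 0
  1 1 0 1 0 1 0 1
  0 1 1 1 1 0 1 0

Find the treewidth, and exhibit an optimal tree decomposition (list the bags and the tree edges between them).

Treewidth 2.
One such decomposition:
Bags: B1 = {3, 6, 7}  B2 = {3, 4, 7}  B3 = {3, 5, 6}  B4 = {0, 5, 6}  B5 = {1, 6, 7}  B6 = {2, 3, 7}
Tree: B1–B2, B1–B3, B3–B4, B1–B5, B2–B6

The largest bag has 3 vertices, giving width 2; this decomposition certifies tw(G) ≤ 2. Conversely, {0, 5, 6} is a clique of size 3, and the vertices of any clique must share a bag in every tree decomposition; so some bag has ≥ 3 vertices and tw(G) ≥ 2. The upper and lower bounds meet at 2, so that is the treewidth.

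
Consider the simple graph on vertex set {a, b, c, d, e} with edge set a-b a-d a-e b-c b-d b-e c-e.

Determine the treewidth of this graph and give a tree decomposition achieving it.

Treewidth 2.
One optimal decomposition is:
Bags: B1 = {a, b, e}  B2 = {a, b, d}  B3 = {b, c, e}
Tree: B1–B2, B1–B3

Every bag has size at most 3, so the width is 3 − 1 = 2 and tw(G) ≤ 2. Conversely, {a, b, d} is a clique of size 3, and the vertices of any clique must share a bag in every tree decomposition; so some bag has ≥ 3 vertices and tw(G) ≥ 2. Combining the bounds, tw(G) = 2.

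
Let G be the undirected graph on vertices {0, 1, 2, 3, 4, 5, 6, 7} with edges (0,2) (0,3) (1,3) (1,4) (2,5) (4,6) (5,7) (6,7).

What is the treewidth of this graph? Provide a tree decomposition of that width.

Every bag has size at most 3, so the width is 3 − 1 = 2 and tw(G) ≤ 2. Since 6–7–5–2–0–3–1–4–6 is a cycle in G, G is not acyclic. Forests are exactly the graphs of treewidth ≤ 1, so tw(G) ≥ 2. The upper and lower bounds meet at 2, so that is the treewidth.

Treewidth 2.
One optimal decomposition is:
Bags: B1 = {5, 6, 7}  B2 = {2, 5, 6}  B3 = {0, 2, 6}  B4 = {0, 3, 6}  B5 = {1, 3, 6}  B6 = {1, 4, 6}
Tree: B1–B2, B2–B3, B3–B4, B4–B5, B5–B6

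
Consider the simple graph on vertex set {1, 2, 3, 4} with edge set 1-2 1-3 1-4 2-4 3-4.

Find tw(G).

A width-2 tree decomposition is:
Bags: B1 = {1, 3, 4}  B2 = {1, 2, 4}
Tree: B1–B2
Each bag holds 3 vertices, so the decomposition has width 2, which upper-bounds the treewidth. Conversely, {1, 2, 4} is a clique of size 3, and the vertices of any clique must share a bag in every tree decomposition; so some bag has ≥ 3 vertices and tw(G) ≥ 2. Combining the bounds, tw(G) = 2.

2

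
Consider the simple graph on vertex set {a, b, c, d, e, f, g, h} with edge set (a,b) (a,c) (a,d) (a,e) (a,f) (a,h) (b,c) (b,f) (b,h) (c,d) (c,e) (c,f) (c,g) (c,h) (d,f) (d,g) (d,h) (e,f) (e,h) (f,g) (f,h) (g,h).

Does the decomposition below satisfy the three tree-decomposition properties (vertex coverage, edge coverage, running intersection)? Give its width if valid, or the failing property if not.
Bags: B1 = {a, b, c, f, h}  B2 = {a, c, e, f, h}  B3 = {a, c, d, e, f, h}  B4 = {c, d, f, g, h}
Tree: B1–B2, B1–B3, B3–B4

A tree decomposition must satisfy three properties: every vertex lies in some bag; for every edge, both endpoints lie together in some bag; and for every vertex, the bags containing it form a connected subtree. Here bags containing vertex e are not connected in the tree, so the decomposition is invalid.

No — bags containing vertex e are not connected in the tree.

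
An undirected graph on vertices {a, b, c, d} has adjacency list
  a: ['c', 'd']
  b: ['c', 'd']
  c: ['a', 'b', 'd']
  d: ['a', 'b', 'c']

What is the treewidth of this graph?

A width-2 tree decomposition is:
Bags: B1 = {a, c, d}  B2 = {b, c, d}
Tree: B1–B2
The largest bag has 3 vertices, giving width 2; this decomposition certifies tw(G) ≤ 2. Conversely, {a, c, d} is a clique of size 3, and the vertices of any clique must share a bag in every tree decomposition; so some bag has ≥ 3 vertices and tw(G) ≥ 2. Hence tw(G) = 2 exactly.

2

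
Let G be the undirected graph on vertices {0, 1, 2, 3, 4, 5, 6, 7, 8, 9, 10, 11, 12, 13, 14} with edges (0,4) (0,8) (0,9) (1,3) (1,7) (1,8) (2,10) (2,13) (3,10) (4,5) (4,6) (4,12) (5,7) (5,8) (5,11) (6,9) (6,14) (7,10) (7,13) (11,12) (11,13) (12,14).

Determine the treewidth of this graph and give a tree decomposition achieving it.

Each bag holds 4 vertices, so the decomposition has width 3, which upper-bounds the treewidth. For the lower bound: the 4 vertex sets {6,9,14}, {0}, {4}, {5,8,11,12} are disjoint, each induces a connected subgraph, and every pair is joined by at least one edge of G. Contracting each set to a single vertex therefore yields K_{4} as a minor, and since treewidth is minor-monotone, tw(G) ≥ tw(K_{4}) = 3. Combining the bounds, tw(G) = 3.

Treewidth 3.
Bags: B1 = {0, 6, 9, 14}  B2 = {0, 4, 6, 14}  B3 = {0, 4, 12, 14}  B4 = {0, 4, 8, 12}  B5 = {4, 5, 8, 12}  B6 = {5, 8, 11, 12}  B7 = {1, 5, 8, 11}  B8 = {1, 5, 7, 11}  B9 = {1, 7, 11, 13}  B10 = {1, 3, 7, 13}  B11 = {3, 7, 10, 13}  B12 = {2, 3, 10, 13}
Tree: B1–B2, B2–B3, B3–B4, B4–B5, B5–B6, B6–B7, B7–B8, B8–B9, B9–B10, B10–B11, B11–B12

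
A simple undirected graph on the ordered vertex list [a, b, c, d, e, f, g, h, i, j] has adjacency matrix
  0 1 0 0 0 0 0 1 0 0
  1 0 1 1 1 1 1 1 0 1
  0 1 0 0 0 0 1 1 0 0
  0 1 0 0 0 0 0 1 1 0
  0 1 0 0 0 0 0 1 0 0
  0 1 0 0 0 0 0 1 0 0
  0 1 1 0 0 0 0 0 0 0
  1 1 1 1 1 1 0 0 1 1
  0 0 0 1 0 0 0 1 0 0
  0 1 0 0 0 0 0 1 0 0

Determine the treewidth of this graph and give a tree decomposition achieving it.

Treewidth 2.
One optimal decomposition is:
Bags: B1 = {b, h, j}  B2 = {b, f, h}  B3 = {b, d, h}  B4 = {a, b, h}  B5 = {b, e, h}  B6 = {d, h, i}  B7 = {b, c, h}  B8 = {b, c, g}
Tree: B1–B2, B1–B3, B2–B4, B3–B5, B3–B6, B5–B7, B7–B8

Each bag holds 3 vertices, so the decomposition has width 2, which upper-bounds the treewidth. For the lower bound, the 3 vertices {b, c, g} are pairwise adjacent, and any tree decomposition puts a clique entirely inside one bag — forcing width ≥ 2. The upper and lower bounds meet at 2, so that is the treewidth.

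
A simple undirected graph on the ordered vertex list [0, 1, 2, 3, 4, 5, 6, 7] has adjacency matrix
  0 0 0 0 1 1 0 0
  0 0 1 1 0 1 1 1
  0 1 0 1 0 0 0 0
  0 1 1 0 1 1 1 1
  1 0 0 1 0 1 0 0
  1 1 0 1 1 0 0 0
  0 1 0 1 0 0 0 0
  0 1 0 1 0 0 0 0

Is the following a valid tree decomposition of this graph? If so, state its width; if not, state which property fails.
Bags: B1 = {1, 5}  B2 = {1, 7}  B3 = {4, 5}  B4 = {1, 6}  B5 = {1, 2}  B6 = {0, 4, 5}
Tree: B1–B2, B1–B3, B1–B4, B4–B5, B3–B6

No — vertex 3 appears in no bag.

A tree decomposition must satisfy three properties: every vertex lies in some bag; for every edge, both endpoints lie together in some bag; and for every vertex, the bags containing it form a connected subtree. Here vertex 3 appears in no bag, so the decomposition is invalid.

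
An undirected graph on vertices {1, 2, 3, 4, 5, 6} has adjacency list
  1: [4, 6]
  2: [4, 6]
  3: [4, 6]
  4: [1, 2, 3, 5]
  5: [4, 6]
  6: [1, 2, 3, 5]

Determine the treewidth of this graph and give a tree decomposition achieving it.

Treewidth 2.
Bags: B1 = {3, 4, 6}  B2 = {4, 5, 6}  B3 = {2, 4, 6}  B4 = {1, 4, 6}
Tree: B1–B2, B2–B3, B3–B4

Every bag has size at most 3, so the width is 3 − 1 = 2 and tw(G) ≤ 2. The edges 6–3–4–5–6 form a cycle, so G is not a tree and its treewidth is at least 2. Combining the bounds, tw(G) = 2.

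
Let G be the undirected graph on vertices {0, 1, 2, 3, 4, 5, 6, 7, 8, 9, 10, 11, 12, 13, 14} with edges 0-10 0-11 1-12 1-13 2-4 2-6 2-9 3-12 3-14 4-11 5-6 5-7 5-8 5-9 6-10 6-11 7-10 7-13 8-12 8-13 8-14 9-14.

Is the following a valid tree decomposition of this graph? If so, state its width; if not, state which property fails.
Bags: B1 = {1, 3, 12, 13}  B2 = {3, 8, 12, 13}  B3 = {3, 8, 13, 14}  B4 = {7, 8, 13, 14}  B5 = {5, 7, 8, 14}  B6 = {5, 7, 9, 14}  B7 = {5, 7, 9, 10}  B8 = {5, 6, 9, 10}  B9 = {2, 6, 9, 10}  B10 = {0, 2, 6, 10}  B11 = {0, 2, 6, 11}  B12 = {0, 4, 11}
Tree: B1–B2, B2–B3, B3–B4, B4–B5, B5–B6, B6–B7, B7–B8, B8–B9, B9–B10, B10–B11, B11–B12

A tree decomposition must satisfy three properties: every vertex lies in some bag; for every edge, both endpoints lie together in some bag; and for every vertex, the bags containing it form a connected subtree. Here edge (2,4) lies in no bag, so the decomposition is invalid.

No — edge (2,4) lies in no bag.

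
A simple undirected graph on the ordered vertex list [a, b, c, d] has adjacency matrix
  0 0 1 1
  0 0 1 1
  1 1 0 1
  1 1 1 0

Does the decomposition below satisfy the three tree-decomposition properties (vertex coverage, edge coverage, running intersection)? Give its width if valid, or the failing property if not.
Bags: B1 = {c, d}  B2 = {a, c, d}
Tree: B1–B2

No — vertex b appears in no bag.

A tree decomposition must satisfy three properties: every vertex lies in some bag; for every edge, both endpoints lie together in some bag; and for every vertex, the bags containing it form a connected subtree. Here vertex b appears in no bag, so the decomposition is invalid.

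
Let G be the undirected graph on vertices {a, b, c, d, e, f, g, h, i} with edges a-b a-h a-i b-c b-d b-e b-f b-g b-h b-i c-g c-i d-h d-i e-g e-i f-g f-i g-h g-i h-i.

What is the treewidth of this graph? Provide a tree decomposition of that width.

The largest bag has 4 vertices, giving width 3; this decomposition certifies tw(G) ≤ 3. Conversely, {b, d, h, i} is a clique of size 4, and the vertices of any clique must share a bag in every tree decomposition; so some bag has ≥ 4 vertices and tw(G) ≥ 3. Therefore the treewidth is 3.

Treewidth 3.
Bags: B1 = {a, b, h, i}  B2 = {b, d, h, i}  B3 = {b, g, h, i}  B4 = {b, f, g, i}  B5 = {b, c, g, i}  B6 = {b, e, g, i}
Tree: B1–B2, B1–B3, B3–B4, B3–B5, B3–B6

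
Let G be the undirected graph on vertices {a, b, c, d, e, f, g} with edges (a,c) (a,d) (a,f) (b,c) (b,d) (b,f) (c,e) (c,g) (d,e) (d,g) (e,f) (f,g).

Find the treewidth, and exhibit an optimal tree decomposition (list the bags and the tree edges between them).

Each bag holds 4 vertices, so the decomposition has width 3, which upper-bounds the treewidth. For the lower bound: the 4 vertex sets {f,g}, {a,c}, {d}, {e} are disjoint, each induces a connected subgraph, and every pair is joined by at least one edge of G. Contracting each set to a single vertex therefore yields K_{4} as a minor, and since treewidth is minor-monotone, tw(G) ≥ tw(K_{4}) = 3. Hence tw(G) = 3 exactly.

Treewidth 3.
Bags: B1 = {c, d, f, g}  B2 = {a, c, d, f}  B3 = {c, d, e, f}  B4 = {b, c, d, f}
Tree: B1–B2, B2–B3, B3–B4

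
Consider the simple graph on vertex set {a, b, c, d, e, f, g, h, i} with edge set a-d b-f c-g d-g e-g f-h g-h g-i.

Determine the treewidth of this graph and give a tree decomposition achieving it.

Treewidth 1.
One optimal decomposition is:
Bags: B1 = {g, h}  B2 = {d, g}  B3 = {c, g}  B4 = {f, h}  B5 = {e, g}  B6 = {a, d}  B7 = {g, i}  B8 = {b, f}
Tree: B1–B2, B2–B3, B1–B4, B2–B5, B2–B6, B5–B7, B4–B8

Every bag has size at most 2, so the width is 2 − 1 = 1 and tw(G) ≤ 1. G has an edge, so its treewidth is at least 1. Therefore the treewidth is 1.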